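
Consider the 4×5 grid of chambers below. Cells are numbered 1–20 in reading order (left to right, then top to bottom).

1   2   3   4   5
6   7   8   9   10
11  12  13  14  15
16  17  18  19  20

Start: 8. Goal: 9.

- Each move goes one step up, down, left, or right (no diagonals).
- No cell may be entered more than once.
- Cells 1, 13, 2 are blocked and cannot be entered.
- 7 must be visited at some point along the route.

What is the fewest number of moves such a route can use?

7

Any route passes through 7 somewhere between 8 and 9. Summing Manhattan distances along the two legs (8 → 7 → 9) gives a lower bound of 1 + 2 = 3 moves.
The shortest route satisfying every rule uses 7 moves: 8 → 7 → 12 → 17 → 18 → 19 → 14 → 9.
The no-revisit rule (legs can't share cells) pushes the minimum above the 3-move bound; an exhaustive check rules out every length from 3 to 6 (on a 4-connected grid the length of any start-to-goal walk has the same parity as the Manhattan bound, so only lengths 3, 5, 7, … need checking), leaving 7 as the minimum.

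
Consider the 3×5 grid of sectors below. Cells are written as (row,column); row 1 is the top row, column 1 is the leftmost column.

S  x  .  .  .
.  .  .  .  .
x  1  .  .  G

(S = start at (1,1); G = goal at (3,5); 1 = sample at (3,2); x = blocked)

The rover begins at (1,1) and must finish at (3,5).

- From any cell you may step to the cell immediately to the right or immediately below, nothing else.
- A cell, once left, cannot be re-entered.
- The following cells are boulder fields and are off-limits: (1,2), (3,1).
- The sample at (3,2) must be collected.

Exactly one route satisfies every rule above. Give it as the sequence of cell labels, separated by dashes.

Moves only go right or down, so the column and row indices never decrease.
Route from (1,1): down to (2,1), right to (2,2), down to (3,2), 3× right (reaching (3,5)) — 6 moves in all.
Check: all required cells visited.

(1,1) - (2,1) - (2,2) - (3,2) - (3,3) - (3,4) - (3,5)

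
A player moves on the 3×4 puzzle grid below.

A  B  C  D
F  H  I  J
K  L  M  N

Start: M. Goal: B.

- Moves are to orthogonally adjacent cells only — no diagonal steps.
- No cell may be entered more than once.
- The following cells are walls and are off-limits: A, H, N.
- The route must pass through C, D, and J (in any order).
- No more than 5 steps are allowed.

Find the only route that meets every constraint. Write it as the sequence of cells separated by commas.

Any route must reach C, D, and J and still end at B within 5 moves, so the order of the required stops is forced.
Route from M: up 1 to I, right 1 to J, up 1 to D, left 2 to B — 5 moves in all.
Check: all required cells visited; 5 ≤ 5 moves.

M, I, J, D, C, B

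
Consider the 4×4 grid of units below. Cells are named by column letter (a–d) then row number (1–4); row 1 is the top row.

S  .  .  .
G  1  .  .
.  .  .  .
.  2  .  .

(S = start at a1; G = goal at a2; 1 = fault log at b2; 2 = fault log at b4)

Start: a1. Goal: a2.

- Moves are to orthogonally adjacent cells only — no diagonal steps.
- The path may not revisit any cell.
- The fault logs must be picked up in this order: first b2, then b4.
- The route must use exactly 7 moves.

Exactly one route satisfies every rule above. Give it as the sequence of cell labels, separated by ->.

a1 -> b1 -> b2 -> b3 -> b4 -> a4 -> a3 -> a2

The waypoints must appear in the order b2, b4, with no cell reused.
Route from a1: right to b1, 3× down (reaching b4), left to a4, 2× up (reaching a2) — 7 moves in all.
Check: order respected (1 at step 2, 2 at step 4); 7 moves as required.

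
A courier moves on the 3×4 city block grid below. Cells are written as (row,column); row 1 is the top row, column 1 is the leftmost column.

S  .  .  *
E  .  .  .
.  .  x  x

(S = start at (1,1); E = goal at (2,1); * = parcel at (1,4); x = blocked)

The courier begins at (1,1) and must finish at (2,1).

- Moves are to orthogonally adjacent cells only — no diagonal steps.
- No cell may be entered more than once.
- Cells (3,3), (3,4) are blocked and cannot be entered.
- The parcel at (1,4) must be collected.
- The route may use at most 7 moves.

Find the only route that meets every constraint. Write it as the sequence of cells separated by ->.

(1,1) -> (1,2) -> (1,3) -> (1,4) -> (2,4) -> (2,3) -> (2,2) -> (2,1)

The 7-move cap with required stops at (1,4) leaves no slack for detours.
Route from (1,1): 3× right (reaching (1,4)), down to (2,4), 3× left (reaching (2,1)) — 7 moves in all.
Check: all required cells visited; 7 ≤ 7 moves.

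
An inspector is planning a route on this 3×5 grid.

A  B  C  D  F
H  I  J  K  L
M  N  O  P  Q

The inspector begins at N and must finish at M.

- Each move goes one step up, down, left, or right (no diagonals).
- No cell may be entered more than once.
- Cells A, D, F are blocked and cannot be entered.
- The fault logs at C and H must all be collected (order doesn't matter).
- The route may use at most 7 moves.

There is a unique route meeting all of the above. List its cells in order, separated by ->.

Any route must reach C and H and still end at M within 7 moves, so the order of the required stops is forced.
Route from N: right 1 to O, up 2 to C, left 1 to B, down 1 to I, left 1 to H, down 1 to M — 7 moves in all.
Check: all required cells visited; 7 ≤ 7 moves.

N -> O -> J -> C -> B -> I -> H -> M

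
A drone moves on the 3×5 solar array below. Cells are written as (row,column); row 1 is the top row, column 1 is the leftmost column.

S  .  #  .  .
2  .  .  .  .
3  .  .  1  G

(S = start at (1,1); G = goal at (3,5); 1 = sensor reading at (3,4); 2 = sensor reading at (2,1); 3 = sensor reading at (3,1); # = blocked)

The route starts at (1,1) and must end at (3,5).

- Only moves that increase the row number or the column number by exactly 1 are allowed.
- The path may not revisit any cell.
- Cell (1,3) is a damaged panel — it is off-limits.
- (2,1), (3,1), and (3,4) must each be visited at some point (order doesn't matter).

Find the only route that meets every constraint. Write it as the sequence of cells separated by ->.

(1,1) -> (2,1) -> (3,1) -> (3,2) -> (3,3) -> (3,4) -> (3,5)

Moves only go right or down, so the column and row indices never decrease.
Route from (1,1): down 2 to (3,1), right 4 to (3,5) — 6 moves in all.
Check: all required cells visited.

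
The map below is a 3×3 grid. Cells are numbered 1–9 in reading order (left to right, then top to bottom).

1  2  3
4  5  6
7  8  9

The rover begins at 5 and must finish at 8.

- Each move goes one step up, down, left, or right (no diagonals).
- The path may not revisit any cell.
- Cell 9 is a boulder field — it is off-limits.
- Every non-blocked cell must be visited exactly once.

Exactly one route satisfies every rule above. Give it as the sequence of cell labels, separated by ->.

5 -> 6 -> 3 -> 2 -> 1 -> 4 -> 7 -> 8

Need to visit all 8 open cells exactly once, starting at 5 and ending at 8.
Cell 1 has only two open neighbours (4 and 2), so the path must pass straight through it: one of those is the cell it's entered from and the other is where it exits.
Route from 5: right 1 to 6, up 1 to 3, left 2 to 1, down 2 to 7, right 1 to 8 — 7 moves in all.
Check: all 8 open cells covered.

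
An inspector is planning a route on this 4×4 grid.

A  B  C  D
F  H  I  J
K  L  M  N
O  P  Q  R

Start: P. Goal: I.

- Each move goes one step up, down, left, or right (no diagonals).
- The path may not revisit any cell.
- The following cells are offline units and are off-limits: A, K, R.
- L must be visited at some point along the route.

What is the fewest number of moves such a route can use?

3

Any route passes through L somewhere between P and I. Summing Manhattan distances along the two legs (P → L → I) gives a lower bound of 1 + 2 = 3 moves.
A route of 3 moves achieves this: P → L → H → I.
Since 3 matches the lower bound, it is optimal.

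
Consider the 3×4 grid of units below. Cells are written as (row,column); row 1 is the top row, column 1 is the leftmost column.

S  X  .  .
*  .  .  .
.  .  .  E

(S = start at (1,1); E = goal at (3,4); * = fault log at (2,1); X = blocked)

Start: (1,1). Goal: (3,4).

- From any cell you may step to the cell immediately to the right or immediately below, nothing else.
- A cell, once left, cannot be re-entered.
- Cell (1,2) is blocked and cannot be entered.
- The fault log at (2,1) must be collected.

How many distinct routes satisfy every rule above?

4

A right/down-only route from (1,1) to (3,4) makes exactly 2 down-moves and 3 right-moves in some order.
With no other constraints that would be C(5,2) = 10 routes.
Split at (2,1) and multiply the segment counts (each segment already excludes blocked cells): (1,1)→(2,1): 1; (2,1)→(3,4): 4; product = 4.
That gives 4 routes.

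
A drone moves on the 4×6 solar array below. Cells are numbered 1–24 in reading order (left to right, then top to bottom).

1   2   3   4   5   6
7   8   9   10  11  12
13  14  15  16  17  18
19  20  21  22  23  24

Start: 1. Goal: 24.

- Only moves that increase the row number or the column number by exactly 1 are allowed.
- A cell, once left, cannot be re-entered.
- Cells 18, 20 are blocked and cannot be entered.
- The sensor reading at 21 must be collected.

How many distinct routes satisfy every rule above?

6

A right/down-only route from 1 to 24 makes exactly 3 down-moves and 5 right-moves in some order.
With no other constraints that would be C(8,3) = 56 routes.
Split at 21 and multiply the segment counts (each segment already excludes blocked cells): 1→21: 6; 21→24: 1; product = 6.
That gives 6 routes.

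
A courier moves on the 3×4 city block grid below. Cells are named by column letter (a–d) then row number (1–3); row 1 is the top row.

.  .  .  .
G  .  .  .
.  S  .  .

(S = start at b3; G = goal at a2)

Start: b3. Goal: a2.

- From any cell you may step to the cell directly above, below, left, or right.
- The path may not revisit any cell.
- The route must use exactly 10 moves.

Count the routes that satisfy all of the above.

Need simple routes of exactly 10 moves from b3 to a2 (Manhattan distance 2, so 4 moves are spent on a detour and 4 undoing it).
Enumerating: b3 b2 c2 c3 d3 d2 d1 c1 b1 a1 a2 | b3 c3 d3 d2 d1 c1 c2 b2 b1 a1 a2.
That gives 2 routes.

2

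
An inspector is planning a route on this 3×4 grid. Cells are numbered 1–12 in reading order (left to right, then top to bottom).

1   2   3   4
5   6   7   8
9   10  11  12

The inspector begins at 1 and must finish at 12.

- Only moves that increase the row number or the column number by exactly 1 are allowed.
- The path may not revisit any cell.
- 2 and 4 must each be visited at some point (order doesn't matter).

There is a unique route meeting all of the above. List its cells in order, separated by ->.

Moves only go right or down, so the column and row indices never decrease.
Route from 1: right 3 to 4, down 2 to 12 — 5 moves in all.
Check: all required cells visited.

1 -> 2 -> 3 -> 4 -> 8 -> 12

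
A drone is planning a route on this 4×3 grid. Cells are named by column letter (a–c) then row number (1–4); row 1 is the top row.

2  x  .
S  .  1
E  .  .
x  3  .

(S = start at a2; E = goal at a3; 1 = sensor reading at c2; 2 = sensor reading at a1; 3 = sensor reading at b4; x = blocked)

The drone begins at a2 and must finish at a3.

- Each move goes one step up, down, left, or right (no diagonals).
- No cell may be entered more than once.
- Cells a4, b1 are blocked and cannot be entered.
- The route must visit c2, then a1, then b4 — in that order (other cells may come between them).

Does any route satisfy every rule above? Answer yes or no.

a1 must be visited but has only one open neighbour (a2), and it is neither the start nor the goal — the route would have to enter and leave through a2, re-entering it.

no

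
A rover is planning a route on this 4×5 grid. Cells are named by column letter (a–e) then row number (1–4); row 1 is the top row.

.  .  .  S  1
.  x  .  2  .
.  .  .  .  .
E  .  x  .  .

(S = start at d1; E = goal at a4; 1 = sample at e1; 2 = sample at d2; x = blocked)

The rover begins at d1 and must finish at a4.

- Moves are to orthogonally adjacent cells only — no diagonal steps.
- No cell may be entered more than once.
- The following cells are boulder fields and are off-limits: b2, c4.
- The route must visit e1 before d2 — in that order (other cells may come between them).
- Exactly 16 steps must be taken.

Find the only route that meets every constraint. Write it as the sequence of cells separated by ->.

d1 -> e1 -> e2 -> e3 -> e4 -> d4 -> d3 -> d2 -> c2 -> c1 -> b1 -> a1 -> a2 -> a3 -> b3 -> b4 -> a4

The waypoints must appear in the order e1, d2, with no cell reused.
Route from d1: right 1 to e1, down 3 to e4, left 1 to d4, up 2 to d2, left 1 to c2, up 1 to c1, left 2 to a1, down 2 to a3, right 1 to b3, down 1 to b4, left 1 to a4 — 16 moves in all.
Check: order respected (1 at step 1, 2 at step 7); 16 moves as required.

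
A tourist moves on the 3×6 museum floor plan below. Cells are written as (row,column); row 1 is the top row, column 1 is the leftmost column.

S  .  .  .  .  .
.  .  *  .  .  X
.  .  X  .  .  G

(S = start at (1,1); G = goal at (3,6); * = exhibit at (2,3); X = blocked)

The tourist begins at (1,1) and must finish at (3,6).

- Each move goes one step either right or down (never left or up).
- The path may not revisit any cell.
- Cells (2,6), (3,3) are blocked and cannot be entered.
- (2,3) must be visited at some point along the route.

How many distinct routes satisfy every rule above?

6

A right/down-only route from (1,1) to (3,6) makes exactly 2 down-moves and 5 right-moves in some order.
With no other constraints that would be C(7,2) = 21 routes.
Split at (2,3) and multiply the segment counts (each segment already excludes blocked cells): (1,1)→(2,3): 3; (2,3)→(3,6): 2; product = 6.
That gives 6 routes.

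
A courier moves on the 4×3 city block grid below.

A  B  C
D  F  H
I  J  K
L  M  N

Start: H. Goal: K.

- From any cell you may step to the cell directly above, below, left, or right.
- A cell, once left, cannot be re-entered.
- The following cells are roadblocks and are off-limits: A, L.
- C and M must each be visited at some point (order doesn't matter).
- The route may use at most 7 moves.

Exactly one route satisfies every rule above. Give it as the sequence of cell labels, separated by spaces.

H C B F J M N K

The 7-move cap with required stops at C, M leaves no slack for detours.
Route from H: up to C, left to B, 3× down (reaching M), right to N, up to K — 7 moves in all.
Check: all required cells visited; 7 ≤ 7 moves.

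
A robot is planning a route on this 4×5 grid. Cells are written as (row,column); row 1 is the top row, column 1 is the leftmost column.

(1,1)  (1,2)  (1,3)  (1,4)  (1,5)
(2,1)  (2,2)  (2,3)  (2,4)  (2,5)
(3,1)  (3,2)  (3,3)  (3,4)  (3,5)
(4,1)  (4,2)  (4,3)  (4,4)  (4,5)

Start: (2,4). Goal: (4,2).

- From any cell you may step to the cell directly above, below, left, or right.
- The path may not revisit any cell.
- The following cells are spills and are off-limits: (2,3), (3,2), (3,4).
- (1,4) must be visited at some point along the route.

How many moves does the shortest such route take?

8

Any route passes through (1,4) somewhere between (2,4) and (4,2). Summing Manhattan distances along the two legs ((2,4) → (1,4) → (4,2)) gives a lower bound of 1 + 5 = 6 moves.
That bound ignores the blocked cells. Measuring each leg by the fewest moves that actually steer around them ((2,4)→(1,4): 1; (1,4)→(4,2): 7) raises the lower bound to 8.
A route of 8 moves exists: (2,4) → (1,4) → (1,3) → (1,2) → (2,2) → (2,1) → (3,1) → (4,1) → (4,2).
Since 8 matches that lower bound, it is optimal.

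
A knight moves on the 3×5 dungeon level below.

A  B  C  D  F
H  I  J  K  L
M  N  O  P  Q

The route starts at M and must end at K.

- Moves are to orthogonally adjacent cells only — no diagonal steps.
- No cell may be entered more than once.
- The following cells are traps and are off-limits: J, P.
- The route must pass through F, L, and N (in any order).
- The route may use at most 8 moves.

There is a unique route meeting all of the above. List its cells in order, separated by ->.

Any route must reach F, L, and N and still end at K within 8 moves, so the order of the required stops is forced.
Route from M: right to N, 2× up (reaching B), 3× right (reaching F), down to L, left to K — 8 moves in all.
Check: all required cells visited; 8 ≤ 8 moves.

M -> N -> I -> B -> C -> D -> F -> L -> K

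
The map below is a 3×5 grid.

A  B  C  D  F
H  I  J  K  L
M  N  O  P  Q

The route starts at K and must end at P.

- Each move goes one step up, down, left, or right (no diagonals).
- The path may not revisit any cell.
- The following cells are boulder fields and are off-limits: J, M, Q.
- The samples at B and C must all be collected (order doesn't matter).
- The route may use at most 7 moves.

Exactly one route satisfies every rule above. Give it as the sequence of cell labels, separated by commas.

The budget equals the shortest possible length, so every move has to be on a shortest route through the required cells.
Route from K: up 1 to D, left 2 to B, down 2 to N, right 2 to P — 7 moves in all.
Check: all required cells visited; 7 ≤ 7 moves.

K, D, C, B, I, N, O, P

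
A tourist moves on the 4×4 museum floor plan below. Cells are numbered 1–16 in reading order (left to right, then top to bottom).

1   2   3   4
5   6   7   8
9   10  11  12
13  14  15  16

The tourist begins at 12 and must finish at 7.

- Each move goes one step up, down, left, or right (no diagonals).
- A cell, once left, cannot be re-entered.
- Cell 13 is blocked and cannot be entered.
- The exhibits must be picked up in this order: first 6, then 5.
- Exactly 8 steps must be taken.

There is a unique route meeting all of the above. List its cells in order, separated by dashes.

The waypoints must appear in the order 6, 5, with no cell reused.
Route from 12: 2× left (reaching 10), up to 6, left to 5, up to 1, 2× right (reaching 3), down to 7 — 8 moves in all.
Check: order respected (6 at step 3, 5 at step 4); 8 moves as required.

12 - 11 - 10 - 6 - 5 - 1 - 2 - 3 - 7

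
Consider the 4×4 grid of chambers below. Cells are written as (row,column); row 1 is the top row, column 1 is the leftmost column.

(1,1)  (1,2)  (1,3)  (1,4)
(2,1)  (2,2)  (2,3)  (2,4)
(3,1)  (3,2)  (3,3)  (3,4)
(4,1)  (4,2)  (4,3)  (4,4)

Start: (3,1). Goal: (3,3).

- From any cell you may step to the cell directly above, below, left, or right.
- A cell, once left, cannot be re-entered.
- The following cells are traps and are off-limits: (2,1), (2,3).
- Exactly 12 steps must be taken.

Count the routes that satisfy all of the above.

Need simple routes of exactly 12 moves from (3,1) to (3,3) (Manhattan distance 2, so 5 moves are spent on a detour and 5 undoing it).
Enumerating: (3,1) (4,1) (4,2) (3,2) (2,2) (1,2) (1,3) (1,4) (2,4) (3,4) (4,4) (4,3) (3,3) | (3,1) (4,1) (4,2) (4,3) (4,4) (3,4) (2,4) (1,4) (1,3) (1,2) (2,2) (3,2) (3,3).
That gives 2 routes.

2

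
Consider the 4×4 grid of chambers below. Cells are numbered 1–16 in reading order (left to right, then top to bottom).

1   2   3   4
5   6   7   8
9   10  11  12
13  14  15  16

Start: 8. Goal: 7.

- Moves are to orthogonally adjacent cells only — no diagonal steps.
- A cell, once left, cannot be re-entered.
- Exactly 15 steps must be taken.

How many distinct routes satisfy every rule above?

2

Need simple routes of exactly 15 moves from 8 to 7 (Manhattan distance 1, so 7 moves are spent on a detour and 7 undoing it).
Enumerating: 8 4 3 2 1 5 9 13 14 15 16 12 11 10 6 7 | 8 4 3 2 1 5 6 10 9 13 14 15 16 12 11 7.
That gives 2 routes.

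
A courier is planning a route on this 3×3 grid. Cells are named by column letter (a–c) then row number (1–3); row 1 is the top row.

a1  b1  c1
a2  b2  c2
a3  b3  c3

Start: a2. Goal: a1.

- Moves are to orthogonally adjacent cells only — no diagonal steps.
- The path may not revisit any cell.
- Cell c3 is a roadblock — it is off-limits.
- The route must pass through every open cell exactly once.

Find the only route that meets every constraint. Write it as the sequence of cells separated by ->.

Need to visit all 8 open cells exactly once, starting at a2 and ending at a1.
Route from a2: down to a3, right to b3, up to b2, right to c2, up to c1, 2× left (reaching a1) — 7 moves in all.
Check: all 8 open cells covered.

a2 -> a3 -> b3 -> b2 -> c2 -> c1 -> b1 -> a1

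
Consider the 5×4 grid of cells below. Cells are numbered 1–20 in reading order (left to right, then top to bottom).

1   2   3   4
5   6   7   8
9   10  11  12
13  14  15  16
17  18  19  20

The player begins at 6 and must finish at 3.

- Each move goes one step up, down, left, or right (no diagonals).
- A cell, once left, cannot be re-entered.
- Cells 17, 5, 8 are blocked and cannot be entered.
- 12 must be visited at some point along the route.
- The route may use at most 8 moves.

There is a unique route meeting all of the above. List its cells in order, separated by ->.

6 -> 10 -> 14 -> 15 -> 16 -> 12 -> 11 -> 7 -> 3

The budget equals the shortest possible length, so every move has to be on a shortest route through the required cells.
Route from 6: down 2 to 14, right 2 to 16, up 1 to 12, left 1 to 11, up 2 to 3 — 8 moves in all.
Check: all required cells visited; 8 ≤ 8 moves.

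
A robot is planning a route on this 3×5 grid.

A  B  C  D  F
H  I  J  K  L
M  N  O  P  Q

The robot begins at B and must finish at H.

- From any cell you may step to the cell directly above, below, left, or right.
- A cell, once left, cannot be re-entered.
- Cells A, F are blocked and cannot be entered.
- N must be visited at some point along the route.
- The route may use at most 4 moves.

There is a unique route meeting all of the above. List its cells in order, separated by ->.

Any route must reach N and still end at H within 4 moves, so the order of the required stops is forced.
Route from B: 2× down (reaching N), left to M, up to H — 4 moves in all.
Check: all required cells visited; 4 ≤ 4 moves.

B -> I -> N -> M -> H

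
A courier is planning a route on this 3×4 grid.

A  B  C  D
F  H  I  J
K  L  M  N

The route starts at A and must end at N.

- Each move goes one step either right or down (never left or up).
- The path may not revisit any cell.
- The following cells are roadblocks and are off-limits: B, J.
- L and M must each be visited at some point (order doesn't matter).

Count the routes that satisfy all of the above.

A right/down-only route from A to N makes exactly 2 down-moves and 3 right-moves in some order.
With no other constraints that would be C(5,2) = 10 routes.
A monotone route can only reach the required cells in the order L, M, so split there and multiply the segment counts (each segment already excludes blocked cells): A→L: 2; L→M: 1; M→N: 1; product = 2.
That gives 2 routes.

2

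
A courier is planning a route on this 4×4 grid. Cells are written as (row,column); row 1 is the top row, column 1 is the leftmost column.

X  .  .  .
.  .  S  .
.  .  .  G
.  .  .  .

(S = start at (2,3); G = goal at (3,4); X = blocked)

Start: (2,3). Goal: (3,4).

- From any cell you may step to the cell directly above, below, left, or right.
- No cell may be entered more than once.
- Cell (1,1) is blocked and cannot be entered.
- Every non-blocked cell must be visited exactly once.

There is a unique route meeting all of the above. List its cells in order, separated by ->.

Need to visit all 15 open cells exactly once, starting at (2,3) and ending at (3,4).
Cell (1,4) has only two open neighbours ((2,4) and (1,3)), so the path must pass straight through it: one of those is the cell it's entered from and the other is where it exits.
Route from (2,3): right 1 to (2,4), up 1 to (1,4), left 2 to (1,2), down 1 to (2,2), left 1 to (2,1), down 2 to (4,1), right 1 to (4,2), up 1 to (3,2), right 1 to (3,3), down 1 to (4,3), right 1 to (4,4), up 1 to (3,4) — 14 moves in all.
Check: all 15 open cells covered.

(2,3) -> (2,4) -> (1,4) -> (1,3) -> (1,2) -> (2,2) -> (2,1) -> (3,1) -> (4,1) -> (4,2) -> (3,2) -> (3,3) -> (4,3) -> (4,4) -> (3,4)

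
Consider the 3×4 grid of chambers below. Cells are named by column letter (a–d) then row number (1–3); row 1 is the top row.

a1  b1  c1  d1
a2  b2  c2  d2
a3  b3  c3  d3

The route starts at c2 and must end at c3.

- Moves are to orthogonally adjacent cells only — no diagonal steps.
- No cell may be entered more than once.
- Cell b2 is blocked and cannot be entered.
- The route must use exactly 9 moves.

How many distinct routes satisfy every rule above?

1

Need simple routes of exactly 9 moves from c2 to c3 (Manhattan distance 1, so 4 moves are spent on a detour and 4 undoing it).
Enumerating: c2 d2 d1 c1 b1 a1 a2 a3 b3 c3.
That gives 1 route.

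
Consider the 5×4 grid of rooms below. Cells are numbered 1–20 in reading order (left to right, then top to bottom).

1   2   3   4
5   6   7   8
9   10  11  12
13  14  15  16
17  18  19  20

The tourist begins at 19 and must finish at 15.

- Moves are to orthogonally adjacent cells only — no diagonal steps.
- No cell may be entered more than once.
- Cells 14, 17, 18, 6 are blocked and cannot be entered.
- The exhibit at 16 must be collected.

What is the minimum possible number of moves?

3

Any route passes through 16 somewhere between 19 and 15. Summing Manhattan distances along the two legs (19 → 16 → 15) gives a lower bound of 2 + 1 = 3 moves.
A route of 3 moves achieves this: 19 → 20 → 16 → 15.
Since 3 matches the lower bound, it is optimal.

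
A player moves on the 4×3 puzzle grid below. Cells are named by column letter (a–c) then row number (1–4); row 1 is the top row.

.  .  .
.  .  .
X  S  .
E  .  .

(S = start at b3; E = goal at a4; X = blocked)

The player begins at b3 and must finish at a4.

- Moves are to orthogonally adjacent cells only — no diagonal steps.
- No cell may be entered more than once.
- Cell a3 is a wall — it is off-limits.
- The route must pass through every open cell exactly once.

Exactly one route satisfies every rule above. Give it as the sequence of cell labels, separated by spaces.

Need to visit all 11 open cells exactly once, starting at b3 and ending at a4.
Cell a1 has only two open neighbours (a2 and b1), so the path must pass straight through it: one of those is the cell it's entered from and the other is where it exits.
Route from b3: up to b2, left to a2, up to a1, 2× right (reaching c1), 3× down (reaching c4), 2× left (reaching a4) — 10 moves in all.
Check: all 11 open cells covered.

b3 b2 a2 a1 b1 c1 c2 c3 c4 b4 a4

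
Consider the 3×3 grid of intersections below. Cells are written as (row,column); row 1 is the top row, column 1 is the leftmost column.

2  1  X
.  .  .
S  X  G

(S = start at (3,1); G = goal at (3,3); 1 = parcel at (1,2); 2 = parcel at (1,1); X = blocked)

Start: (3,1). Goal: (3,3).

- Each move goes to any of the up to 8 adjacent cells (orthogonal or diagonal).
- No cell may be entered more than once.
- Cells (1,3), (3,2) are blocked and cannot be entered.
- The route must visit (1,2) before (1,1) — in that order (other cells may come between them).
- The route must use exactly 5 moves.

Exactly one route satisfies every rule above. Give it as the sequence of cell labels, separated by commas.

The waypoints must appear in the order (1,2), (1,1), with no cell reused.
Route from (3,1): up 1 to (2,1), up-right 1 to (1,2), left 1 to (1,1), down-right 2 to (3,3) — 5 moves in all.
Check: order respected (1 at step 2, 2 at step 3); 5 moves as required.

(3,1), (2,1), (1,2), (1,1), (2,2), (3,3)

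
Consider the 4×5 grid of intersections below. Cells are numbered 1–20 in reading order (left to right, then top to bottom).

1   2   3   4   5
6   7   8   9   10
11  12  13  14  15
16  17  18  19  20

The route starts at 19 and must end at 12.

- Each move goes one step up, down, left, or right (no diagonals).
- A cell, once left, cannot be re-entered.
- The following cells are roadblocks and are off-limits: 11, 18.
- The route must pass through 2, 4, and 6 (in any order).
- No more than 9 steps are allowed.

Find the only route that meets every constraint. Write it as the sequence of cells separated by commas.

The budget equals the shortest possible length, so every move has to be on a shortest route through the required cells.
Route from 19: up 3 to 4, left 3 to 1, down 1 to 6, right 1 to 7, down 1 to 12 — 9 moves in all.
Check: all required cells visited; 9 ≤ 9 moves.

19, 14, 9, 4, 3, 2, 1, 6, 7, 12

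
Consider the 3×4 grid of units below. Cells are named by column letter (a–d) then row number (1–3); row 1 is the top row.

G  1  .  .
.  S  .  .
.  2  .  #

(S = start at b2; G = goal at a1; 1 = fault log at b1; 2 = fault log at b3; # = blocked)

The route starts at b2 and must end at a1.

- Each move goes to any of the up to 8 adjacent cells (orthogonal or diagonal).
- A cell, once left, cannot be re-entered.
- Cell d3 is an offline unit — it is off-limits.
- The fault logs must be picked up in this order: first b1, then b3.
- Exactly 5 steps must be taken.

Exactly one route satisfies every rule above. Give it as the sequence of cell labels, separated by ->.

b2 -> b1 -> c2 -> b3 -> a2 -> a1

The waypoints must appear in the order b1, b3, with no cell reused.
Route from b2: up to b1, down-right to c2, down-left to b3, up-left to a2, up to a1 — 5 moves in all.
Check: order respected (1 at step 1, 2 at step 3); 5 moves as required.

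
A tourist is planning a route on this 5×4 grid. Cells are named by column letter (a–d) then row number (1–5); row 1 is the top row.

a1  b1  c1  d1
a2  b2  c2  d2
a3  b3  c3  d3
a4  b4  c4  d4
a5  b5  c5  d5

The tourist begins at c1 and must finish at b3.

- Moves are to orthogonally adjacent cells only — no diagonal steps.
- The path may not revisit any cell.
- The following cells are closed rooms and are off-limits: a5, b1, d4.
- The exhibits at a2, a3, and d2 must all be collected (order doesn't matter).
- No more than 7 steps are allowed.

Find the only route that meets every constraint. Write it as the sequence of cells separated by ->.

Any route must reach a2, a3, and d2 and still end at b3 within 7 moves, so the order of the required stops is forced.
Route from c1: right 1 to d1, down 1 to d2, left 3 to a2, down 1 to a3, right 1 to b3 — 7 moves in all.
Check: all required cells visited; 7 ≤ 7 moves.

c1 -> d1 -> d2 -> c2 -> b2 -> a2 -> a3 -> b3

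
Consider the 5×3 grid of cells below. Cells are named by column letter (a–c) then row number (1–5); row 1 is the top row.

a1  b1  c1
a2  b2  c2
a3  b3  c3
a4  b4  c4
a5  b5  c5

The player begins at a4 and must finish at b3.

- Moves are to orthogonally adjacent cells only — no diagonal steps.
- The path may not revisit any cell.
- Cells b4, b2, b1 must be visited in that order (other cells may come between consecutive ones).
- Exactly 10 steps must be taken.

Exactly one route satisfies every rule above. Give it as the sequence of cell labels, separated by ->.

a4 -> b4 -> c4 -> c3 -> c2 -> b2 -> b1 -> a1 -> a2 -> a3 -> b3

The waypoints must appear in the order b4, b2, b1, with no cell reused.
Route from a4: 2× right (reaching c4), 2× up (reaching c2), left to b2, up to b1, left to a1, 2× down (reaching a3), right to b3 — 10 moves in all.
Check: order respected (b4 at step 1, b2 at step 5, b1 at step 6); 10 moves as required.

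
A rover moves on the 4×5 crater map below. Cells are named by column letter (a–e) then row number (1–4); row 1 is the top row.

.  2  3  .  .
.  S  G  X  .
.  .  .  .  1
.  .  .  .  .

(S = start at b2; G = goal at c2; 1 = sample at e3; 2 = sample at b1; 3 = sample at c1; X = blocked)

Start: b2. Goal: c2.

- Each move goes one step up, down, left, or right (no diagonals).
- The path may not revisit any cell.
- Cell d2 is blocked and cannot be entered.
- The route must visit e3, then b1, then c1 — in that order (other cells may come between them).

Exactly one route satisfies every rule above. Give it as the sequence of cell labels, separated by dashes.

The waypoints must appear in the order e3, b1, c1, with no cell reused.
Route from b2: down 1 to b3, right 3 to e3, down 1 to e4, left 4 to a4, up 3 to a1, right 2 to c1, down 1 to c2 — 15 moves in all.
Check: order respected (1 at step 4, 2 at step 13, 3 at step 14).

b2 - b3 - c3 - d3 - e3 - e4 - d4 - c4 - b4 - a4 - a3 - a2 - a1 - b1 - c1 - c2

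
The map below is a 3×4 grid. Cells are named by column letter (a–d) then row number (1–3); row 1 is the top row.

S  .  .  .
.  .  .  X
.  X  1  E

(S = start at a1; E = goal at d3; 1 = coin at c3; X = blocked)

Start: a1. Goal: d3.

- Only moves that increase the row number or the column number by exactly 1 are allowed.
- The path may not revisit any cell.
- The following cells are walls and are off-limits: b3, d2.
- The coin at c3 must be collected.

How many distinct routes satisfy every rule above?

A right/down-only route from a1 to d3 makes exactly 2 down-moves and 3 right-moves in some order.
With no other constraints that would be C(5,2) = 10 routes.
Split at c3 and multiply the segment counts (each segment already excludes blocked cells): a1→c3: 3; c3→d3: 1; product = 3.
That gives 3 routes.

3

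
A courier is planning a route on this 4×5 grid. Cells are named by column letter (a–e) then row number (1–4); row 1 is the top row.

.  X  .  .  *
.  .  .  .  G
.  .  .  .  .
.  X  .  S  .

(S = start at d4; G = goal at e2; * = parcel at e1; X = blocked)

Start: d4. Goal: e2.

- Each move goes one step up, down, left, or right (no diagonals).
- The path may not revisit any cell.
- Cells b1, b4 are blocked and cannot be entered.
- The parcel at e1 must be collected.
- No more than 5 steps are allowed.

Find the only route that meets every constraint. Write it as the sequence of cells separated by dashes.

d4 - d3 - d2 - d1 - e1 - e2

The budget equals the shortest possible length, so every move has to be on a shortest route through the required cells.
Route from d4: 3× up (reaching d1), right to e1, down to e2 — 5 moves in all.
Check: all required cells visited; 5 ≤ 5 moves.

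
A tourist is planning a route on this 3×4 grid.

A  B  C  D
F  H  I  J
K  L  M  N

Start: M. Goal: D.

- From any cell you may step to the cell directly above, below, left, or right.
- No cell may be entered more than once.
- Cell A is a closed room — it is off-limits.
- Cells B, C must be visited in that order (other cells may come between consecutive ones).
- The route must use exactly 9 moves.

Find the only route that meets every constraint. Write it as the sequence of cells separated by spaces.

The waypoints must appear in the order B, C, with no cell reused.
Route from M: 2× left (reaching K), up to F, right to H, up to B, right to C, down to I, right to J, up to D — 9 moves in all.
Check: order respected (B at step 5, C at step 6); 9 moves as required.

M L K F H B C I J D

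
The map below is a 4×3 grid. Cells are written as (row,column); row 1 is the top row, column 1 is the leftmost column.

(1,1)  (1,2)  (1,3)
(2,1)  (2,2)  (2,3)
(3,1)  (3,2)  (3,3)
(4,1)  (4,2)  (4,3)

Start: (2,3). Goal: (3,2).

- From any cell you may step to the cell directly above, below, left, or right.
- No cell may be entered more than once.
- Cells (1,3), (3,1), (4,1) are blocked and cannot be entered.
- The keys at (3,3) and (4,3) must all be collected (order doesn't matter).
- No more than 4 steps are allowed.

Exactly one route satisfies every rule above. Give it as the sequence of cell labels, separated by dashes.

The 4-move cap with required stops at (3,3), (4,3) leaves no slack for detours.
Route from (2,3): down 2 to (4,3), left 1 to (4,2), up 1 to (3,2) — 4 moves in all.
Check: all required cells visited; 4 ≤ 4 moves.

(2,3) - (3,3) - (4,3) - (4,2) - (3,2)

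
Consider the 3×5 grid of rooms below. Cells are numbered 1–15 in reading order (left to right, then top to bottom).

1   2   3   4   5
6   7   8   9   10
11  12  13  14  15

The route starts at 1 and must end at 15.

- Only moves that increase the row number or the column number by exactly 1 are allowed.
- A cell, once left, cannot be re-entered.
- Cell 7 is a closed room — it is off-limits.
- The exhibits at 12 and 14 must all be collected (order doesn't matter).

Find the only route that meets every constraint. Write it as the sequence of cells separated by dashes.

Moves only go right or down, so the column and row indices never decrease.
Route from 1: down 2 to 11, right 4 to 15 — 6 moves in all.
Check: all required cells visited.

1 - 6 - 11 - 12 - 13 - 14 - 15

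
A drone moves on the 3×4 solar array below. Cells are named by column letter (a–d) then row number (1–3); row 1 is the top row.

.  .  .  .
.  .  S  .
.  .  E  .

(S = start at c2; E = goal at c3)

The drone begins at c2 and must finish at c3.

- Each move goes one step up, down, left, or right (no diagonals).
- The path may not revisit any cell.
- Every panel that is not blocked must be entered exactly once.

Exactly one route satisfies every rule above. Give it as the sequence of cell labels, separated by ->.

c2 -> b2 -> b3 -> a3 -> a2 -> a1 -> b1 -> c1 -> d1 -> d2 -> d3 -> c3

Need to visit all 12 open cells exactly once, starting at c2 and ending at c3.
Route from c2: left 1 to b2, down 1 to b3, left 1 to a3, up 2 to a1, right 3 to d1, down 2 to d3, left 1 to c3 — 11 moves in all.
Check: all 12 open cells covered.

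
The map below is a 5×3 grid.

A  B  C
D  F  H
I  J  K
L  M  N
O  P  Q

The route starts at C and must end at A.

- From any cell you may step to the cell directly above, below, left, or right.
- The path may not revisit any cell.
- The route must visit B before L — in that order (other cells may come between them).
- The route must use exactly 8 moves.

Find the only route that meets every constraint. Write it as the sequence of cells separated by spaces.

The waypoints must appear in the order B, L, with no cell reused.
Route from C: left 1 to B, down 3 to M, left 1 to L, up 3 to A — 8 moves in all.
Check: order respected (B at step 1, L at step 5); 8 moves as required.

C B F J M L I D A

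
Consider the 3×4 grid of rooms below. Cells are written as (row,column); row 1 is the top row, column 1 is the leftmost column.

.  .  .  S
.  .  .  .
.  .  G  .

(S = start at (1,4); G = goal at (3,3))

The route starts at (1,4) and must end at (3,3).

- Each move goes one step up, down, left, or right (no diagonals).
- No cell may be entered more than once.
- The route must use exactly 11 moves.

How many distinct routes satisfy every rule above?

1

Need simple routes of exactly 11 moves from (1,4) to (3,3) (Manhattan distance 3, so 4 moves are spent on a detour and 4 undoing it).
Enumerating: (1,4) (1,3) (1,2) (1,1) (2,1) (3,1) (3,2) (2,2) (2,3) (2,4) (3,4) (3,3).
That gives 1 route.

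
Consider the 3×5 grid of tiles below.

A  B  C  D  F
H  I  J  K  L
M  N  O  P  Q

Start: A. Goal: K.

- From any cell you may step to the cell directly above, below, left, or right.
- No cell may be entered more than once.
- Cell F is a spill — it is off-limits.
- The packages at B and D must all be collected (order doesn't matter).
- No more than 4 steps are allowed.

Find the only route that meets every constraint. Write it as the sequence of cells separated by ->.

Any route must reach B and D and still end at K within 4 moves, so the order of the required stops is forced.
Route from A: 3× right (reaching D), down to K — 4 moves in all.
Check: all required cells visited; 4 ≤ 4 moves.

A -> B -> C -> D -> K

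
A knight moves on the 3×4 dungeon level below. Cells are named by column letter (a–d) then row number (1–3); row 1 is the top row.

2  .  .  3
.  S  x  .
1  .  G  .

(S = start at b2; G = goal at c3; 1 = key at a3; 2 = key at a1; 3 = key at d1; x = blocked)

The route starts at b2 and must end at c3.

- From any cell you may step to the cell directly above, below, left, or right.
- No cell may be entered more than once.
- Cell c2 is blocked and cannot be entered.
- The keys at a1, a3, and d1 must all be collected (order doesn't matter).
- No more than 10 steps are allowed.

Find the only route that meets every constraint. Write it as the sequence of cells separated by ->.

b2 -> b3 -> a3 -> a2 -> a1 -> b1 -> c1 -> d1 -> d2 -> d3 -> c3

The budget equals the shortest possible length, so every move has to be on a shortest route through the required cells.
Route from b2: down 1 to b3, left 1 to a3, up 2 to a1, right 3 to d1, down 2 to d3, left 1 to c3 — 10 moves in all.
Check: all required cells visited; 10 ≤ 10 moves.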